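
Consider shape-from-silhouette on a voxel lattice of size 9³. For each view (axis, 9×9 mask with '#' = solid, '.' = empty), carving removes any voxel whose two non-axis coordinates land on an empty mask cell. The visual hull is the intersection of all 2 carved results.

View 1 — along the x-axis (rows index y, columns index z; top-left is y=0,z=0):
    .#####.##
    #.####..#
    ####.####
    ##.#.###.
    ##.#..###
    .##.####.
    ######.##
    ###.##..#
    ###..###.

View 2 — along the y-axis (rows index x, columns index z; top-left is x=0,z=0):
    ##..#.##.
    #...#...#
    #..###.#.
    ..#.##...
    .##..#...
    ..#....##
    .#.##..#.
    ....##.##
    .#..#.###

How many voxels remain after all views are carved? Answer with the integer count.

before carving: 729 voxels (9×9×9)
  1. axis=0 (YZ plane), |mask|=59  ⇒  voxels=531
  2. axis=1 (XZ plane), |mask|=35  ⇒  voxels=229

remaining voxels: 229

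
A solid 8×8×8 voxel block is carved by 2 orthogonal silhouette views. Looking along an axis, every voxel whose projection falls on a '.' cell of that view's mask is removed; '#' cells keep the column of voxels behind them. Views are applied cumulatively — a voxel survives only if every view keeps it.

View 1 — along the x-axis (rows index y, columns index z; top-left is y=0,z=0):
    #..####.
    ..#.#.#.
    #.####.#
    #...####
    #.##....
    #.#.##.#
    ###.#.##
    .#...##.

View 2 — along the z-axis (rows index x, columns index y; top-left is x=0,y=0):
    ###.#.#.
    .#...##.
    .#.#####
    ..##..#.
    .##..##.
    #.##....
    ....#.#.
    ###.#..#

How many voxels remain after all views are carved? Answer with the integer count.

remaining voxels: 144

initial block: 8^3 = 512
  1. axis=0 (YZ plane), |mask|=36  ⇒  voxels=288
  2. axis=2 (XY plane), |mask|=31  ⇒  voxels=144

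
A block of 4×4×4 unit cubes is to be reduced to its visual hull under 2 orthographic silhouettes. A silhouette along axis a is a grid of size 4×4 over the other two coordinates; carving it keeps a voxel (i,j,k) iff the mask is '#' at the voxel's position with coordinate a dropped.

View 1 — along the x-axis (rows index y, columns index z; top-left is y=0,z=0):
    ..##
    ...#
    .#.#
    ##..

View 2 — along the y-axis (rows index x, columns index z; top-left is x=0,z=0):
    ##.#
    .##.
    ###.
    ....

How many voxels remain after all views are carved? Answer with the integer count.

|visual hull| = 13

full grid |V| = 64
step 1: project along x, AND mask (7/16) → |grid| = 28
step 2: project along y, AND mask (8/16) → |grid| = 13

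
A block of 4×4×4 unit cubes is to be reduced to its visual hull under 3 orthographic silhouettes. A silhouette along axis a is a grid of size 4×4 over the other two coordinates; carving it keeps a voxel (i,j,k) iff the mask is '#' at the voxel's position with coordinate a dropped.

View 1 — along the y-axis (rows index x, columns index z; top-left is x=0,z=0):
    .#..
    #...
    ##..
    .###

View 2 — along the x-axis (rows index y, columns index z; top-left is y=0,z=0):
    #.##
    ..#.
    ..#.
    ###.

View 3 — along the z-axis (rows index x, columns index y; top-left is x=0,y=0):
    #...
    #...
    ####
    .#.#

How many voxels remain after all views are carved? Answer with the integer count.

start: 4×4×4 = 64 voxels
step 1: project along y, AND mask (7/16) → |grid| = 28
step 2: project along x, AND mask (8/16) → |grid| = 12
step 3: project along z, AND mask (8/16) → |grid| = 7

voxel count = 7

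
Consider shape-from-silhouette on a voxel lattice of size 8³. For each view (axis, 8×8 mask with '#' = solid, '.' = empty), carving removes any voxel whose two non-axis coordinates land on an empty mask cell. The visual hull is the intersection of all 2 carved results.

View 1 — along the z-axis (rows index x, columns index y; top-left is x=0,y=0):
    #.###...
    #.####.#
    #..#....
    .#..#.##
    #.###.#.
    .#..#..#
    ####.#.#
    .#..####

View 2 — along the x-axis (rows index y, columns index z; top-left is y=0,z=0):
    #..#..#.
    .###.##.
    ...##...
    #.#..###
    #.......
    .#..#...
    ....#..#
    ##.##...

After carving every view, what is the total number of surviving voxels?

start: 8×8×8 = 512 voxels
after view 1 [z-axis, 35 of 64 cells solid] → remaining = 280
after view 2 [x-axis, 24 of 64 cells solid] → remaining = 106

|visual hull| = 106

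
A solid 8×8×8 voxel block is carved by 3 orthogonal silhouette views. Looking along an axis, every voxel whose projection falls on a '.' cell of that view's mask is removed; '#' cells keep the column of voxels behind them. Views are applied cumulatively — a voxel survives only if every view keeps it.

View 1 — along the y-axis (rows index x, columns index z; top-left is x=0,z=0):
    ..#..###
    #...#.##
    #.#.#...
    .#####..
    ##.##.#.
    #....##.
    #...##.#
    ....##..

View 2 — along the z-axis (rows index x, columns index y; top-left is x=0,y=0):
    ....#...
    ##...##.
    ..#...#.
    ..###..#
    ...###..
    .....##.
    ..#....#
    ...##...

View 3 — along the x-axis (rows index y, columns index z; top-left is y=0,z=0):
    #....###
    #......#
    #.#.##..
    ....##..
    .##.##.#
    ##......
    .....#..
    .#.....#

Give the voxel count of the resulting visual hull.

voxel count = 37

before carving: 512 voxels (8×8×8)
  1. axis=1 (XZ plane), |mask|=30  ⇒  voxels=240
  2. axis=2 (XY plane), |mask|=20  ⇒  voxels=79
  3. axis=0 (YZ plane), |mask|=22  ⇒  voxels=37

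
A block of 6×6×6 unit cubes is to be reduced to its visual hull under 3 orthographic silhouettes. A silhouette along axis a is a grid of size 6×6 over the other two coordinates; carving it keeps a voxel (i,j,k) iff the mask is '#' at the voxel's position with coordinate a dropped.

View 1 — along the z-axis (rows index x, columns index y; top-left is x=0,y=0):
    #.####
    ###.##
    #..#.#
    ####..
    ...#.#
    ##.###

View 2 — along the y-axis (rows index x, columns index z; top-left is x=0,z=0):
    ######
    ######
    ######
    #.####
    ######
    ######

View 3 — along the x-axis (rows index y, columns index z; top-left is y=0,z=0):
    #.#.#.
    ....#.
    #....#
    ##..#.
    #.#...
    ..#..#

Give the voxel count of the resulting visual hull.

full grid |V| = 216
[1] z-view keeps 24 columns → grid now 144
[2] y-view keeps 35 columns → grid now 140
[3] x-view keeps 13 columns → grid now 54

|visual hull| = 54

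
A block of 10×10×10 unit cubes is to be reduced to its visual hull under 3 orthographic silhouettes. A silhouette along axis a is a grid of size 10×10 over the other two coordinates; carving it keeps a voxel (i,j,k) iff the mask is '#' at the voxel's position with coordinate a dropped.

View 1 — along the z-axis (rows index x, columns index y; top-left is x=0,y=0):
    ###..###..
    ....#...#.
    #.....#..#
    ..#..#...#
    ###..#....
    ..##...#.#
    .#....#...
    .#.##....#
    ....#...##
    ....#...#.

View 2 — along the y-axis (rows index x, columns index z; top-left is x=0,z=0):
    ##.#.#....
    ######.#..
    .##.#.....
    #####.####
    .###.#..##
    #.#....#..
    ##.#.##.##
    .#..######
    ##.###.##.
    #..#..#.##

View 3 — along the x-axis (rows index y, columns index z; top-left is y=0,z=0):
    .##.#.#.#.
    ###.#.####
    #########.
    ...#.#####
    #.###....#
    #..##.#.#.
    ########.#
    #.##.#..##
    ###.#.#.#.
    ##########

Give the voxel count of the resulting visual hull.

start: 10×10×10 = 1000 voxels
after view 1 [z-axis, 33 of 100 cells solid] → remaining = 330
after view 2 [y-axis, 58 of 100 cells solid] → remaining = 183
after view 3 [x-axis, 69 of 100 cells solid] → remaining = 129

129 voxels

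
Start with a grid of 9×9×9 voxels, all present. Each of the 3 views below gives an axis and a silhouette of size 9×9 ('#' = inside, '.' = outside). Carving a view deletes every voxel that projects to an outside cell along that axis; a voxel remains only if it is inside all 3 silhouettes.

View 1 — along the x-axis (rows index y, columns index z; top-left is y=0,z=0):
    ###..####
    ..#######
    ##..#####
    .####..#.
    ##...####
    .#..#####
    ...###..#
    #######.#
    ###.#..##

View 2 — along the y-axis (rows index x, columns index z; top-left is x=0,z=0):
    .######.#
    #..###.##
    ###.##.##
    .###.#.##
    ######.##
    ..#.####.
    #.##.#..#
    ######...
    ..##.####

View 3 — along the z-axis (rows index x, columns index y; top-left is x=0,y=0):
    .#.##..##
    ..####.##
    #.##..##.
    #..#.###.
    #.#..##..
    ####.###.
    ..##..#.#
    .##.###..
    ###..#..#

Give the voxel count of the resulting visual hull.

|visual hull| = 193

start: 9×9×9 = 729 voxels
[1] x-view keeps 56 columns → grid now 504
[2] y-view keeps 56 columns → grid now 349
[3] z-view keeps 46 columns → grid now 193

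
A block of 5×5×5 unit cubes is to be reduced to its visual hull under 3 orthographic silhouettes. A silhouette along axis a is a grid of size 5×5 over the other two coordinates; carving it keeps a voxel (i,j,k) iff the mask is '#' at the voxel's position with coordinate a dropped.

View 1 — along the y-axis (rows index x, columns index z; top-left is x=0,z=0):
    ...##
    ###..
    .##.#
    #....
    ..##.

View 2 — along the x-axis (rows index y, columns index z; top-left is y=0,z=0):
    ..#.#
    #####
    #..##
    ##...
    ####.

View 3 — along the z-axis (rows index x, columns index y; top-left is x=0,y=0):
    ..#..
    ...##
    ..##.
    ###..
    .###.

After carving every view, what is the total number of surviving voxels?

|visual hull| = 14

full grid |V| = 125
after view 1 [y-axis, 11 of 25 cells solid] → remaining = 55
after view 2 [x-axis, 16 of 25 cells solid] → remaining = 35
after view 3 [z-axis, 11 of 25 cells solid] → remaining = 14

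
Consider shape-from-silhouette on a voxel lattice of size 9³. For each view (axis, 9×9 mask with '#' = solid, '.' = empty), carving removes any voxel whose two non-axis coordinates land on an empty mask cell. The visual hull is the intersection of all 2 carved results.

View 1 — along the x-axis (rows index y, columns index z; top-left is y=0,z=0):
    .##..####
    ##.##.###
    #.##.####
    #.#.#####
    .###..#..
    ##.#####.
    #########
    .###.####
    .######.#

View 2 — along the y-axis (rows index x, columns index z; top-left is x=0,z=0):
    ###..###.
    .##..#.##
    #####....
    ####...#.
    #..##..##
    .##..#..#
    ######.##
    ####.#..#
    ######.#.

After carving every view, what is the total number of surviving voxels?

full grid |V| = 729
V1 x: intersect with YZ mask (61 set) -- 549 left
V2 y: intersect with XZ mask (51 set) -- 337 left

remaining voxels: 337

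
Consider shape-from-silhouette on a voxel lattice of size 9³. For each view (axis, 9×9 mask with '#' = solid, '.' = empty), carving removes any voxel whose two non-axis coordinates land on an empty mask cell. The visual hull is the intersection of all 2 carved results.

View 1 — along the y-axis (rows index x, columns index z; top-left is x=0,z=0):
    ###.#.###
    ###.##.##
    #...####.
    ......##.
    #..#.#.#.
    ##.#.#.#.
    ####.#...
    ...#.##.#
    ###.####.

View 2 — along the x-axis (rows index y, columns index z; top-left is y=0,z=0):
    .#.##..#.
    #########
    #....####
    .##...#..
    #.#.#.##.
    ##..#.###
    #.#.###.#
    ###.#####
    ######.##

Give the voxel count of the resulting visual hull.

voxel count = 280

full grid |V| = 729
V1 y: intersect with XZ mask (46 set) -- 414 left
V2 x: intersect with YZ mask (54 set) -- 280 left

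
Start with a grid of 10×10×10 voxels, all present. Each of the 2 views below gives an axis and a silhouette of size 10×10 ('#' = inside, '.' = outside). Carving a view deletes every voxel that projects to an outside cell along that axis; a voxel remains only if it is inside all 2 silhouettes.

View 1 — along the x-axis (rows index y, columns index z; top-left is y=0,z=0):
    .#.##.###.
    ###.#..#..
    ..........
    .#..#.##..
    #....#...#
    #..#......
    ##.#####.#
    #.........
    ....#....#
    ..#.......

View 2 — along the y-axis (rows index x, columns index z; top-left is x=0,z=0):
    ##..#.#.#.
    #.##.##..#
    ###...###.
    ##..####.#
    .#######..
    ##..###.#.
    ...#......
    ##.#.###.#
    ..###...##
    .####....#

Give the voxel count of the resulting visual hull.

full grid |V| = 1000
V1 x: intersect with YZ mask (32 set) -- 320 left
V2 y: intersect with XZ mask (55 set) -- 182 left

182 voxels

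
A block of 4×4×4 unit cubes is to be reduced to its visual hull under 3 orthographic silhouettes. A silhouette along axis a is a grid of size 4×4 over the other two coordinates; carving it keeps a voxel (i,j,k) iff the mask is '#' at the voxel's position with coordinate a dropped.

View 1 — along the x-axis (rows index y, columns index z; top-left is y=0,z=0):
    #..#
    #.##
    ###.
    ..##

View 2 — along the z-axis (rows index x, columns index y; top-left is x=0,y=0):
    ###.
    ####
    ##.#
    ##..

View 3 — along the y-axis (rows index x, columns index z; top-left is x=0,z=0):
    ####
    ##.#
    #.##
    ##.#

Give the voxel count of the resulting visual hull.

full grid |V| = 64
V1 x: intersect with YZ mask (10 set) -- 40 left
V2 z: intersect with XY mask (12 set) -- 30 left
V3 y: intersect with XZ mask (13 set) -- 26 left

remaining voxels: 26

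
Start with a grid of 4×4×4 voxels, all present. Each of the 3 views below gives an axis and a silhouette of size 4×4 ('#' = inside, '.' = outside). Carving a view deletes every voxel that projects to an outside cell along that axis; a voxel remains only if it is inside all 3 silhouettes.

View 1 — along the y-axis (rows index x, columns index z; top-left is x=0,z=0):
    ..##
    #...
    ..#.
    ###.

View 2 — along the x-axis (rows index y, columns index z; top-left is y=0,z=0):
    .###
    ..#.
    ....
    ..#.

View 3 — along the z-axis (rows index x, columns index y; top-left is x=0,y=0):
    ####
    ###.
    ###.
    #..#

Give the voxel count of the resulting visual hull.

start: 4×4×4 = 64 voxels
[1] y-view keeps 7 columns → grid now 28
[2] x-view keeps 5 columns → grid now 11
[3] z-view keeps 12 columns → grid now 9

remaining voxels: 9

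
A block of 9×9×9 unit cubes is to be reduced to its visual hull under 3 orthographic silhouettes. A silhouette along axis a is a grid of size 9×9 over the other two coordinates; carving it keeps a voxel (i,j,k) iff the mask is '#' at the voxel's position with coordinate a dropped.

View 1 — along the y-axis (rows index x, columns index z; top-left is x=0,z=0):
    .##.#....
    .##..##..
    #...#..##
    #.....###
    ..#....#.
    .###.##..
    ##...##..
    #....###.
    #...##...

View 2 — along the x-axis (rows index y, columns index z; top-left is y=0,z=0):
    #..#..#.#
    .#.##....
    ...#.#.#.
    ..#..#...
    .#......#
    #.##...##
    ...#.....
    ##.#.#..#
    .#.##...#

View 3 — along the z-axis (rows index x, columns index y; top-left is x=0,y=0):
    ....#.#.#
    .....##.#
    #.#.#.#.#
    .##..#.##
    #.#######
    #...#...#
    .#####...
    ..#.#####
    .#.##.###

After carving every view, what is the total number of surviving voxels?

start: 9×9×9 = 729 voxels
V1 y: intersect with XZ mask (33 set) -- 297 left
V2 x: intersect with YZ mask (29 set) -- 90 left
V3 z: intersect with XY mask (44 set) -- 43 left

voxel count = 43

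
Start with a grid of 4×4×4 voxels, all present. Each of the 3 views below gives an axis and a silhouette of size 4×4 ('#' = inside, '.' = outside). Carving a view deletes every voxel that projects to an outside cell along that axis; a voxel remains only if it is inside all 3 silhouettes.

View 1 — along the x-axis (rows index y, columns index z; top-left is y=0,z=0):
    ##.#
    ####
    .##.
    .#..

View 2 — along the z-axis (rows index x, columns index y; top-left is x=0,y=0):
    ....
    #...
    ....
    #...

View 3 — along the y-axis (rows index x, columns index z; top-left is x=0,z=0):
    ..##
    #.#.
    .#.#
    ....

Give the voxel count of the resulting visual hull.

|visual hull| = 1

start: 4×4×4 = 64 voxels
after view 1 [x-axis, 10 of 16 cells solid] → remaining = 40
after view 2 [z-axis, 2 of 16 cells solid] → remaining = 6
after view 3 [y-axis, 6 of 16 cells solid] → remaining = 1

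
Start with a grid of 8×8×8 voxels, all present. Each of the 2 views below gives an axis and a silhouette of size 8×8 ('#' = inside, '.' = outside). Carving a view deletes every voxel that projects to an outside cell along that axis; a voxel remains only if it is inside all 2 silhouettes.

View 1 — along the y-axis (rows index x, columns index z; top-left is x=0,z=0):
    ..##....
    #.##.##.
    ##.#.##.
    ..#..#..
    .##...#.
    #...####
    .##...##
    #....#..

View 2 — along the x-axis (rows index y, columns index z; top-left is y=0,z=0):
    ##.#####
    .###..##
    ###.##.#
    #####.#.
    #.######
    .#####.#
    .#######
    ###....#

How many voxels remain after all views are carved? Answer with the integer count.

voxel count = 164

full grid |V| = 512
step 1: project along y, AND mask (28/64) → |grid| = 224
step 2: project along x, AND mask (48/64) → |grid| = 164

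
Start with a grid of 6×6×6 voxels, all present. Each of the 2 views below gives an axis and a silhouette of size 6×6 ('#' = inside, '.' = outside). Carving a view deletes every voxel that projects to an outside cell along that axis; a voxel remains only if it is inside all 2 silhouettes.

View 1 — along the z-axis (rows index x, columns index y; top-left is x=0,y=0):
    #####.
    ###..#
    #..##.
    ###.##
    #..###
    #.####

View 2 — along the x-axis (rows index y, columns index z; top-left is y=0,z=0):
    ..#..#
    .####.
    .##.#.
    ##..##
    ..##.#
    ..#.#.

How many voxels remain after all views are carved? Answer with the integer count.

start: 6×6×6 = 216 voxels
carve view 1 (along z, XY-mask fill 26/36): 156 voxels remain
carve view 2 (along x, YZ-mask fill 18/36): 75 voxels remain

|visual hull| = 75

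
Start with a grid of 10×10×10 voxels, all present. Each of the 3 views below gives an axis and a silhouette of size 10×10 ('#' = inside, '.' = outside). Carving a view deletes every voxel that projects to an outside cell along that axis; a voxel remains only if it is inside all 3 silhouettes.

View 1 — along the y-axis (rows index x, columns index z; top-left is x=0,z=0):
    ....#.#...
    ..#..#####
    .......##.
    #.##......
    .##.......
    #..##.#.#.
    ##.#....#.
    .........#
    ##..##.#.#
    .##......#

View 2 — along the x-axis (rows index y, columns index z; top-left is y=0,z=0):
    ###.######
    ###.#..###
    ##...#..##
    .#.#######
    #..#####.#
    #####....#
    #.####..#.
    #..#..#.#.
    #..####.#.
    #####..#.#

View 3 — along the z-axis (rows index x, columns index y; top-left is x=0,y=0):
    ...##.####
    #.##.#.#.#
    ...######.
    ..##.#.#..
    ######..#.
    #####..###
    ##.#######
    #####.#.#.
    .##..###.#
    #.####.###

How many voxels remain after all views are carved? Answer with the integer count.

initial block: 10^3 = 1000
V1 y: intersect with XZ mask (34 set) -- 340 left
V2 x: intersect with YZ mask (65 set) -- 223 left
V3 z: intersect with XY mask (67 set) -- 147 left

voxel count = 147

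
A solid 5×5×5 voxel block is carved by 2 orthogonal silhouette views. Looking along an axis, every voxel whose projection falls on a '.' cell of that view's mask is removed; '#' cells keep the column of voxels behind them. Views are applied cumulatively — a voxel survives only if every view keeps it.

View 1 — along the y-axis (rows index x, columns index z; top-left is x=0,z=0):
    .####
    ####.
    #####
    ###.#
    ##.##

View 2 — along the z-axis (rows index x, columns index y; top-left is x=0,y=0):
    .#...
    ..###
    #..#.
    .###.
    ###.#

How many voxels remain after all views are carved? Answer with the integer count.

initial block: 5^3 = 125
carve view 1 (along y, XZ-mask fill 21/25): 105 voxels remain
carve view 2 (along z, XY-mask fill 13/25): 54 voxels remain

54 voxels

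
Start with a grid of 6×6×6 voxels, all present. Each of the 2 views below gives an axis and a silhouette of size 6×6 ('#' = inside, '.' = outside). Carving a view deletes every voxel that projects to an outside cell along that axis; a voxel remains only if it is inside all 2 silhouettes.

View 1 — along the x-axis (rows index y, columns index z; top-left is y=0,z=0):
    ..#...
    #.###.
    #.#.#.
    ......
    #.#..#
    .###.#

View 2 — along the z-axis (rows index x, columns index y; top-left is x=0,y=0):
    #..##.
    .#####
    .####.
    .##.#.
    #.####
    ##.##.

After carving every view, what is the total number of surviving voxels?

57 voxels

start: 6×6×6 = 216 voxels
  1. axis=0 (YZ plane), |mask|=15  ⇒  voxels=90
  2. axis=2 (XY plane), |mask|=24  ⇒  voxels=57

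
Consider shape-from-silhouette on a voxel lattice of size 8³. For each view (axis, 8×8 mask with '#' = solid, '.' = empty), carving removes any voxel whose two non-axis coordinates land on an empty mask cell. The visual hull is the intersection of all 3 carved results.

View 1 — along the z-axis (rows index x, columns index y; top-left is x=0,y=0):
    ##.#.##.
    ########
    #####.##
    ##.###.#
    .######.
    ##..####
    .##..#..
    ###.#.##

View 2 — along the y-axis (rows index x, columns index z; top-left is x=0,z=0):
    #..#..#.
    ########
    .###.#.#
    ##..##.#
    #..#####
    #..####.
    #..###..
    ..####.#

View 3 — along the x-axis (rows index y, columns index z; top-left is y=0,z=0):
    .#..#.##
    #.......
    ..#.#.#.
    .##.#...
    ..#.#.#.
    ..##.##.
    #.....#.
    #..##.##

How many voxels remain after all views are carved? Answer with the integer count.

88 voxels

before carving: 512 voxels (8×8×8)
step 1: project along z, AND mask (47/64) → |grid| = 376
step 2: project along y, AND mask (41/64) → |grid| = 252
step 3: project along x, AND mask (25/64) → |grid| = 88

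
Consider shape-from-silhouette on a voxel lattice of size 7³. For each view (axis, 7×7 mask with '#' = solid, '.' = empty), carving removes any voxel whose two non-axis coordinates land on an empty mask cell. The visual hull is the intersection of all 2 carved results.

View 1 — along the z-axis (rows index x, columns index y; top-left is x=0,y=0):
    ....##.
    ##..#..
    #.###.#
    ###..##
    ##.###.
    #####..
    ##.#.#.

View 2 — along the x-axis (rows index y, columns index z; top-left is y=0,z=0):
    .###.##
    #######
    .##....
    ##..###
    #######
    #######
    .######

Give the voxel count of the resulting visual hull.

remaining voxels: 166

initial block: 7^3 = 343
step 1: project along z, AND mask (29/49) → |grid| = 203
step 2: project along x, AND mask (39/49) → |grid| = 166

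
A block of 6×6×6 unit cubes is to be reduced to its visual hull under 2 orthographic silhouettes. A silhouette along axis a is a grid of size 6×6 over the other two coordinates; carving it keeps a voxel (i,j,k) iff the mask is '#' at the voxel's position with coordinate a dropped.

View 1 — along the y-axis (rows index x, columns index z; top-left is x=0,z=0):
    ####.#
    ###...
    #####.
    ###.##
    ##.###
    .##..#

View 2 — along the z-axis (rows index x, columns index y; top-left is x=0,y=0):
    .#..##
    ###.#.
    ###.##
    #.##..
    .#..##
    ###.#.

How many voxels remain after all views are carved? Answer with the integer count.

initial block: 6^3 = 216
  1. axis=1 (XZ plane), |mask|=26  ⇒  voxels=156
  2. axis=2 (XY plane), |mask|=22  ⇒  voxels=94

voxel count = 94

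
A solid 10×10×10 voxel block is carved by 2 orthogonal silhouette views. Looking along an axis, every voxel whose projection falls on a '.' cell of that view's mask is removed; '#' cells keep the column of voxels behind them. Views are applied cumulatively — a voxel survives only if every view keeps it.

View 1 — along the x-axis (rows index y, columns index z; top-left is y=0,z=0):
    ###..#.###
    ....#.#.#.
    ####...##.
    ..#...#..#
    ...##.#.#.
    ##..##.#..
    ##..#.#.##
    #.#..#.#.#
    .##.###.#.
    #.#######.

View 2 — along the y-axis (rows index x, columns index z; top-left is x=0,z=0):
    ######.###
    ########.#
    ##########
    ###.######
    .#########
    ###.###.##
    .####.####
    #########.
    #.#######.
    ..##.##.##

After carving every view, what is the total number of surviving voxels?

454 voxels

initial block: 10^3 = 1000
after view 1 [x-axis, 53 of 100 cells solid] → remaining = 530
after view 2 [y-axis, 85 of 100 cells solid] → remaining = 454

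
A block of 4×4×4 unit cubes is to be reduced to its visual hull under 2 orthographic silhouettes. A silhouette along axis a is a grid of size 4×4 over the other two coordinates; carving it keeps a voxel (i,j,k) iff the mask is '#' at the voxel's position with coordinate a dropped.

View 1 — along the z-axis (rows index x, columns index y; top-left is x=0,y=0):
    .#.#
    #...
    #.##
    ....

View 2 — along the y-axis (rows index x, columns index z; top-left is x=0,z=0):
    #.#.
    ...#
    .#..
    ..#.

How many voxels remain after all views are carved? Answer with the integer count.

voxel count = 8

start: 4×4×4 = 64 voxels
step 1: project along z, AND mask (6/16) → |grid| = 24
step 2: project along y, AND mask (5/16) → |grid| = 8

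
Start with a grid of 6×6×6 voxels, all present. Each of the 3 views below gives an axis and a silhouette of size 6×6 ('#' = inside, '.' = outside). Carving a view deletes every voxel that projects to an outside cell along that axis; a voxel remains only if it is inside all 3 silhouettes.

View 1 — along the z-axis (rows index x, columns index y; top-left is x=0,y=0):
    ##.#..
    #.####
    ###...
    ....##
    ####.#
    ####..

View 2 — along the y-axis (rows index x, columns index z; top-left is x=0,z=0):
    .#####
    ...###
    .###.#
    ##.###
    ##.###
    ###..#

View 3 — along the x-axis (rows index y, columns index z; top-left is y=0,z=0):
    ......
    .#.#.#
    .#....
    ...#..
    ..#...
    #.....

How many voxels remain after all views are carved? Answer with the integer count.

19 voxels

start: 6×6×6 = 216 voxels
[1] z-view keeps 22 columns → grid now 132
[2] y-view keeps 26 columns → grid now 93
[3] x-view keeps 7 columns → grid now 19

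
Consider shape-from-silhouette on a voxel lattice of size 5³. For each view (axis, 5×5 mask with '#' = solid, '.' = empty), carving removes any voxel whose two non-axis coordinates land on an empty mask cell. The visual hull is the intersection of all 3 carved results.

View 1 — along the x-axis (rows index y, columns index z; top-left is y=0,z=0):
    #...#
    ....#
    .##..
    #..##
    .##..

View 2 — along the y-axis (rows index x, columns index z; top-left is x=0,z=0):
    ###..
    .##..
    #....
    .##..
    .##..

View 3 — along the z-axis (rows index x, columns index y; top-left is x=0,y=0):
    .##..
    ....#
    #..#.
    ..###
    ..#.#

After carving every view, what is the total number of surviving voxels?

voxel count = 14

start: 5×5×5 = 125 voxels
step 1: project along x, AND mask (10/25) → |grid| = 50
step 2: project along y, AND mask (10/25) → |grid| = 20
step 3: project along z, AND mask (10/25) → |grid| = 14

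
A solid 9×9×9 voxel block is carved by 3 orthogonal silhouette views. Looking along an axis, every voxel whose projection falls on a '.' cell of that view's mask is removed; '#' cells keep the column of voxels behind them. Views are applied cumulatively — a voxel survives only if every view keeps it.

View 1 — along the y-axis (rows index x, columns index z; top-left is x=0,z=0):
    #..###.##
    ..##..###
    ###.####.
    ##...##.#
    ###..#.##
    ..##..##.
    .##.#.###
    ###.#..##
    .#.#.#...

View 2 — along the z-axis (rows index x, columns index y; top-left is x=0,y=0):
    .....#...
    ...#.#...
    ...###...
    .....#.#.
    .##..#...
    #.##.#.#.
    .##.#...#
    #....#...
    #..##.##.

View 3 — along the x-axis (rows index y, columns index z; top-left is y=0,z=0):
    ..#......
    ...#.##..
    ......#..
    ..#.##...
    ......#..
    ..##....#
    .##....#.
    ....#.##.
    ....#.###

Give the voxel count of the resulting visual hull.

full grid |V| = 729
[1] y-view keeps 48 columns → grid now 432
[2] z-view keeps 27 columns → grid now 136
[3] x-view keeps 22 columns → grid now 35

|visual hull| = 35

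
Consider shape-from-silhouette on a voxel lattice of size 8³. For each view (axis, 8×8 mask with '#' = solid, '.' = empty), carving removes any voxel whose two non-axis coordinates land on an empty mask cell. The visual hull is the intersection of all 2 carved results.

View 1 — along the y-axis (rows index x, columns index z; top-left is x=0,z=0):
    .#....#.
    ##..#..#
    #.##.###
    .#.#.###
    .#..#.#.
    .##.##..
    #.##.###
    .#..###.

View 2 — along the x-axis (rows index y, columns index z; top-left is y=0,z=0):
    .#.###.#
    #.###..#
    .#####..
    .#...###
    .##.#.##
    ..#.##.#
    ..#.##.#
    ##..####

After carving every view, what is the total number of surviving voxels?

start: 8×8×8 = 512 voxels
step 1: project along y, AND mask (34/64) → |grid| = 272
step 2: project along x, AND mask (38/64) → |grid| = 164

164 voxels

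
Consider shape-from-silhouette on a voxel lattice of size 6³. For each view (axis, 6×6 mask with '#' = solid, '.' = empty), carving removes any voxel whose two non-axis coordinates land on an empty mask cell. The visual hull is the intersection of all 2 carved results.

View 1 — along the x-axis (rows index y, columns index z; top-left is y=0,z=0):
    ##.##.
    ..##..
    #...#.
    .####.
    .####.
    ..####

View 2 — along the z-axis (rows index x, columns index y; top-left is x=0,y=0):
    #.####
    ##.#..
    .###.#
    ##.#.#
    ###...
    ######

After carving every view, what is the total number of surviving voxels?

82 voxels

full grid |V| = 216
after view 1 [x-axis, 20 of 36 cells solid] → remaining = 120
after view 2 [z-axis, 25 of 36 cells solid] → remaining = 82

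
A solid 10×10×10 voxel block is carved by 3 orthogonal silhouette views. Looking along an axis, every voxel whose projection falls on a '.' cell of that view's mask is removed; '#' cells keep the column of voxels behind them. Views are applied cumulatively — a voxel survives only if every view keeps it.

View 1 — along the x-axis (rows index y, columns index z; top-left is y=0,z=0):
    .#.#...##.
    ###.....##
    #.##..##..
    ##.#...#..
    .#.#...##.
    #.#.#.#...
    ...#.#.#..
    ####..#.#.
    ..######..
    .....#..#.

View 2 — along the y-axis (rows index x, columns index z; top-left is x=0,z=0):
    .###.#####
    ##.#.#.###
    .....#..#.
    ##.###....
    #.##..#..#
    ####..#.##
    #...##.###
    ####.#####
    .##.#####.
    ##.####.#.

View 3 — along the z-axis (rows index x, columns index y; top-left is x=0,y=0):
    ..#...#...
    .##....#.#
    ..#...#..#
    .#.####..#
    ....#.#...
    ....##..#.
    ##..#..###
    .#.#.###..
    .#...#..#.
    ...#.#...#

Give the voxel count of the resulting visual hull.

100 voxels

before carving: 1000 voxels (10×10×10)
V1 x: intersect with YZ mask (43 set) -- 430 left
V2 y: intersect with XZ mask (63 set) -- 276 left
V3 z: intersect with XY mask (37 set) -- 100 left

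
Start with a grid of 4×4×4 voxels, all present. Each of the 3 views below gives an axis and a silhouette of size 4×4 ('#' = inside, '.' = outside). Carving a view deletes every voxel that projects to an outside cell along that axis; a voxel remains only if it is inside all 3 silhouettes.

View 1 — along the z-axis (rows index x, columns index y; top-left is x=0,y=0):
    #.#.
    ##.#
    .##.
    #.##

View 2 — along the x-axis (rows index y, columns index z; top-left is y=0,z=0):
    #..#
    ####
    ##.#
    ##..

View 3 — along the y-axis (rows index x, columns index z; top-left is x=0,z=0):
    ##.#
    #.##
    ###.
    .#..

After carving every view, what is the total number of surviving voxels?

before carving: 64 voxels (4×4×4)
carve view 1 (along z, XY-mask fill 10/16): 40 voxels remain
carve view 2 (along x, YZ-mask fill 11/16): 27 voxels remain
carve view 3 (along y, XZ-mask fill 10/16): 18 voxels remain

voxel count = 18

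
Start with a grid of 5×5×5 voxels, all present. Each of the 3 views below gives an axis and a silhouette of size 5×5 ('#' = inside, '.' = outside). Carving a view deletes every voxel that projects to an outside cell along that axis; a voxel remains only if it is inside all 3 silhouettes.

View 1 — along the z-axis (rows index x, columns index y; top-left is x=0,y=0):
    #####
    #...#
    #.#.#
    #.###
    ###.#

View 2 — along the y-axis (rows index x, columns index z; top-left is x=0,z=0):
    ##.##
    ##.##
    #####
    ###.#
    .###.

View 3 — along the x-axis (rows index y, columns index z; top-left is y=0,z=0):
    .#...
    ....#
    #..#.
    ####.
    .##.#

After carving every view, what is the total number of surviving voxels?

|visual hull| = 30

before carving: 125 voxels (5×5×5)
V1 z: intersect with XY mask (18 set) -- 90 left
V2 y: intersect with XZ mask (20 set) -- 71 left
V3 x: intersect with YZ mask (11 set) -- 30 left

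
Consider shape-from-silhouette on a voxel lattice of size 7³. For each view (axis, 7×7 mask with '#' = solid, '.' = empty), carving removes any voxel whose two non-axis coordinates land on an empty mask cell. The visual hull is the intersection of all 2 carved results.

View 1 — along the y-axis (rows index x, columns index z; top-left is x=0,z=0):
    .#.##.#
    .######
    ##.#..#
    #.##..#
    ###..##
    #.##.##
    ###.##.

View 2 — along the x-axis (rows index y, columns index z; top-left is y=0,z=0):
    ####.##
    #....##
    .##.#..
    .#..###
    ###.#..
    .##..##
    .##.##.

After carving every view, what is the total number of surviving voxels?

remaining voxels: 131

initial block: 7^3 = 343
step 1: project along y, AND mask (33/49) → |grid| = 231
step 2: project along x, AND mask (28/49) → |grid| = 131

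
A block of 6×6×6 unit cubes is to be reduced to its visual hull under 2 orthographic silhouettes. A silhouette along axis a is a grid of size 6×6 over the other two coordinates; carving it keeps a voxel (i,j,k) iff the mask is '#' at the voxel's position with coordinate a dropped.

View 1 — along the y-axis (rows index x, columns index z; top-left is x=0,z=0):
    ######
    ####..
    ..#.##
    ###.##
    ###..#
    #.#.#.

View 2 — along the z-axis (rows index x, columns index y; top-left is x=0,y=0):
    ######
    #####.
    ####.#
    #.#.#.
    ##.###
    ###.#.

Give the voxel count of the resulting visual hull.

initial block: 6^3 = 216
after view 1 [y-axis, 25 of 36 cells solid] → remaining = 150
after view 2 [z-axis, 28 of 36 cells solid] → remaining = 118

voxel count = 118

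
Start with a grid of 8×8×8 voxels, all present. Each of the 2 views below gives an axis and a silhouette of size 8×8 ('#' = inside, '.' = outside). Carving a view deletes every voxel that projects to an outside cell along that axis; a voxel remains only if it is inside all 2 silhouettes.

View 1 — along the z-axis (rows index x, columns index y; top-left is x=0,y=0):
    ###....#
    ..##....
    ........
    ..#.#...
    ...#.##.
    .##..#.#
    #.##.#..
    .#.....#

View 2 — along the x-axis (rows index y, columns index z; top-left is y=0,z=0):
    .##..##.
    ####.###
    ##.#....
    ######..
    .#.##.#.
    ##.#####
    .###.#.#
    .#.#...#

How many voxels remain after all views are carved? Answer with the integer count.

initial block: 8^3 = 512
step 1: project along z, AND mask (21/64) → |grid| = 168
step 2: project along x, AND mask (39/64) → |grid| = 101

remaining voxels: 101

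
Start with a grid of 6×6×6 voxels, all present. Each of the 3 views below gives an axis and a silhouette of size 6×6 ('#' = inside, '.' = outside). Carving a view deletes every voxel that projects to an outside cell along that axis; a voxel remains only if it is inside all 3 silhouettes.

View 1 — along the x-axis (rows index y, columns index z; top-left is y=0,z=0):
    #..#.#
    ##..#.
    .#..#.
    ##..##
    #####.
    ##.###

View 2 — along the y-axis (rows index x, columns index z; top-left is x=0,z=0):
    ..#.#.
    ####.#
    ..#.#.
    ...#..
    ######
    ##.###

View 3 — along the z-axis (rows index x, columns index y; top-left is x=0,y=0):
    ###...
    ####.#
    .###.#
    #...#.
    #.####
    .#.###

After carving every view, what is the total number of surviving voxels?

start: 6×6×6 = 216 voxels
step 1: project along x, AND mask (22/36) → |grid| = 132
step 2: project along y, AND mask (21/36) → |grid| = 75
step 3: project along z, AND mask (23/36) → |grid| = 56

voxel count = 56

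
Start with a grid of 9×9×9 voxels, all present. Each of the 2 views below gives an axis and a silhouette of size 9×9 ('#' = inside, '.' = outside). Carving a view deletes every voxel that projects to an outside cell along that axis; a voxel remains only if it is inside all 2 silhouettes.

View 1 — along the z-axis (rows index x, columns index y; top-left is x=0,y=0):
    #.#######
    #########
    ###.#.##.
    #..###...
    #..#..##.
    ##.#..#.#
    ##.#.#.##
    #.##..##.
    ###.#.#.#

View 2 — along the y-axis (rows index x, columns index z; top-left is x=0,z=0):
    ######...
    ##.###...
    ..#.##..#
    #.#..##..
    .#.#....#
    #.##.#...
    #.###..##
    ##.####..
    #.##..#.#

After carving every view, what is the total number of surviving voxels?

full grid |V| = 729
[1] z-view keeps 53 columns → grid now 477
[2] y-view keeps 43 columns → grid now 261

remaining voxels: 261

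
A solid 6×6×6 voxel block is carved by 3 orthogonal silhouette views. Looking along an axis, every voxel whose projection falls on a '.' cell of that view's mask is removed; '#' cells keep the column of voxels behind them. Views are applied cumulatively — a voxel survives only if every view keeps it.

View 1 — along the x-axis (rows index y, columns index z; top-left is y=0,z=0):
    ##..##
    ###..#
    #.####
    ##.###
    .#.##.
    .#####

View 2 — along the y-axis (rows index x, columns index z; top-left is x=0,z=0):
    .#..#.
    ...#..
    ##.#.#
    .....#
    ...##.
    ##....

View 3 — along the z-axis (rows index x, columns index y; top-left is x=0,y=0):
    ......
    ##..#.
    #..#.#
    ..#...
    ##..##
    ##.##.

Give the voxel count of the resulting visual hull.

full grid |V| = 216
V1 x: intersect with YZ mask (26 set) -- 156 left
V2 y: intersect with XZ mask (12 set) -- 55 left
V3 z: intersect with XY mask (15 set) -- 24 left

24 voxels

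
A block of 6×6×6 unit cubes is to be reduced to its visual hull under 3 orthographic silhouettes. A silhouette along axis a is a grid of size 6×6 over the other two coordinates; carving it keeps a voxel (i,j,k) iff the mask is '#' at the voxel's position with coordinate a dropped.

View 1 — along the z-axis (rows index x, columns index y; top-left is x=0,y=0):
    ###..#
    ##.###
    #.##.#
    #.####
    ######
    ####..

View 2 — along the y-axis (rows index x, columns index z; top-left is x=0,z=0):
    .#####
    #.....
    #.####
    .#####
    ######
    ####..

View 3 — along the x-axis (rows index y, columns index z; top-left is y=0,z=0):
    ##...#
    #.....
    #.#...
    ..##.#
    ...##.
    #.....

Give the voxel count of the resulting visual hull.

41 voxels

start: 6×6×6 = 216 voxels
V1 z: intersect with XY mask (28 set) -- 168 left
V2 y: intersect with XZ mask (26 set) -- 122 left
V3 x: intersect with YZ mask (12 set) -- 41 left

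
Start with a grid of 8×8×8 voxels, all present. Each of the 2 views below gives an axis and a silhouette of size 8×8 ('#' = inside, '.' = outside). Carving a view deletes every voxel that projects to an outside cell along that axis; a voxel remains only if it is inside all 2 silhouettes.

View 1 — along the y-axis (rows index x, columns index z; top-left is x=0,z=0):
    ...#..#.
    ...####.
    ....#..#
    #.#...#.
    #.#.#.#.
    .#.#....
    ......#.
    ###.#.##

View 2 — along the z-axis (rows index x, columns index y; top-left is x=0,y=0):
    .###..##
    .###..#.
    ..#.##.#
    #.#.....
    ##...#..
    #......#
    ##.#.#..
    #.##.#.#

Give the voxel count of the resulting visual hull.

full grid |V| = 512
after view 1 [y-axis, 24 of 64 cells solid] → remaining = 192
after view 2 [z-axis, 29 of 64 cells solid] → remaining = 90

90 voxels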